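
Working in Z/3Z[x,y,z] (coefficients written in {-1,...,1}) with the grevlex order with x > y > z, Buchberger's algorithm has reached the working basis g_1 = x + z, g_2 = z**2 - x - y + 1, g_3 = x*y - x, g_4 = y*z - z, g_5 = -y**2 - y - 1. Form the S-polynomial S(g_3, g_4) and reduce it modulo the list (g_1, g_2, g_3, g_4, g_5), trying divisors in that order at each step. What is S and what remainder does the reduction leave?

S(g_3, g_4) = 0; remainder on division = 0.

lcm(LM(g_3), LM(g_4)) = x*y*z.
S = (lcm/LT(g_3))·g_3 − (lcm/LT(g_4))·g_4 = 0.
Reduce S modulo (g_1, g_2, g_3, g_4, g_5) in that order:
The remainder is 0, so this S-polynomial contributes no new basis element.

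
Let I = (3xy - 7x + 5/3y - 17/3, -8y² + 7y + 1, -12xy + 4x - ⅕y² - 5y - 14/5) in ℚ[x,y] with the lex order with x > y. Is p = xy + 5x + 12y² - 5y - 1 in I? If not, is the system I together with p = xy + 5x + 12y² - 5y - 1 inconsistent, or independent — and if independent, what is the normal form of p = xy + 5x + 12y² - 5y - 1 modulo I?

xy + 5x + 12y² - 5y - 1 lies in I (it reduces to 0).

First compute the reduced Gröbner basis of I by Buchberger's algorithm.
f_1 = 3xy - 7x + 5/3y - 17/3, LT = xy.
f_2 = -8y² + 7y + 1, LT = y².
f_3 = -12xy + 4x - ⅕y² - 5y - 14/5, LT = xy.

S(f_1,f_2): lcm = xy². S = -35/24xy + ⅛x + 5/9y² - 17/9y.
  leading term xy: subtract (-35/72)·f_1 from -35/24xy + ⅛x + 5/9y² - 17/9y → -59/18x + 5/9y² - 233/216y - 595/216
  leading term x: no divisor's leading term divides it; move -59/18x to the remainder.
  leading term y²: subtract (-5/72)·f_2 from 5/9y² - 233/216y - 595/216 → -16/27y - 145/54
  leading term y: no divisor's leading term divides it; move -16/27y to the remainder.
  leading term 1: no divisor's leading term divides it; move -145/54 to the remainder.
  remainder -59/18x - 16/27y - 145/54 ≠ 0; add h_4 = -59/18x - 16/27y - 145/54 to the basis.

S(f_1,f_3): lcm = xy. S = -2x - 1/60y² + 5/36y - 191/90.
  leading term x: subtract (36/59)·h_4 from -2x - 1/60y² + 5/36y - 191/90 → -1/60y² + 1063/2124y - 2569/5310
  leading term y²: subtract (1/480)·f_2 from -1/60y² + 1063/2124y - 2569/5310 → 41281/84960y - 41281/84960
  leading term y: no divisor's leading term divides it; move 41281/84960y to the remainder.
  leading term 1: no divisor's leading term divides it; move -41281/84960 to the remainder.
  remainder 41281/84960y - 41281/84960 ≠ 0; add h_5 = 41281/84960y - 41281/84960 to the basis.

The other S-polynomials (S(f_2,f_3), S(f_1,h_4), S(f_2,h_4), S(f_3,h_4), S(f_1,h_5), S(f_2,h_5), S(f_3,h_5), S(h_4,h_5)) all reduce to 0 modulo the current basis, so we have a Gröbner basis.
Inter-reduce: drop elements whose leading term is divisible by another's, tail-reduce, and make monic.
Reduced Gröbner basis: {x + 1, y - 1}.
Label its elements g_1 = x + 1, g_2 = y - 1.

Reduce p = xy + 5x + 12y² - 5y - 1 modulo G:
  leading term xy: subtract (y)·g_1 from xy + 5x + 12y² - 5y - 1 → 5x + 12y² - 6y - 1
  leading term x: subtract (5)·g_1 from 5x + 12y² - 6y - 1 → 12y² - 6y - 6
  leading term y²: subtract (12y)·g_2 from 12y² - 6y - 6 → 6y - 6
  leading term y: subtract (6)·g_2 from 6y - 6 → 0
  normal form = 0.
Since the normal form is 0, p ∈ I.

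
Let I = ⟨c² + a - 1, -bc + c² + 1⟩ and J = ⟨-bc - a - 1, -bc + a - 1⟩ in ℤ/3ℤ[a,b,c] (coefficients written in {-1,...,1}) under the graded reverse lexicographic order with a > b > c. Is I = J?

For a fixed monomial order, each ideal has a unique reduced Gröbner basis; comparing bases decides equality.
Buchberger on the first generating set:
f_1 = c² + a - 1, LT = c².
f_2 = -bc + c² + 1, LT = bc.

S(f_1,f_2): lcm = bc². S = c³ + ab - b + c.
  reduce S modulo (f_1, f_2):
  remainder ab - ac - b - c ≠ 0; add g_3 = ab - ac - b - c to the basis.

The other S-polynomials (S(f_1,g_3), S(f_2,g_3)) all reduce to 0 modulo the current basis, so we have a Gröbner basis.
Inter-reduce: drop elements whose leading term is divisible by another's, tail-reduce, and make monic.
Reduced Gröbner basis: {ab - ac - b - c, bc + a + 1, c² + a - 1}.

Buchberger on the second generating set:
h_1 = -bc - a - 1, LT = bc.
h_2 = -bc + a - 1, LT = bc.

S(h_1,h_2): lcm = bc. S = -a.
  reduce S modulo (h_1, h_2):
  remainder -a ≠ 0; add k_3 = -a to the basis.

The other S-polynomials (S(h_1,k_3), S(h_2,k_3)) all reduce to 0 modulo the current basis, so we have a Gröbner basis.
Inter-reduce: drop elements whose leading term is divisible by another's, tail-reduce, and make monic.
Reduced Gröbner basis: {bc + 1, a}.

These differ, so the ideals are not equal.

No, the ideals differ.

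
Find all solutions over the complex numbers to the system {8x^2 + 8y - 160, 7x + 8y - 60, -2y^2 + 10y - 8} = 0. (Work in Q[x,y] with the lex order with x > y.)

Compute a lex Gröbner basis by Buchberger's algorithm.
f_1 = 8x^2 + 8y - 160, LT = x^2.
f_2 = 7x + 8y - 60, LT = x.
f_3 = -2y^2 + 10y - 8, LT = y^2.

S(f_1,f_2): lcm = x^2. S = -8/7xy + 60/7x + y - 20.
  leading term xy: subtract (-8/49y)·f_2 from -8/7xy + 60/7x + y - 20 → 60/7x + 64/49y^2 - 431/49y - 20
  leading term x: subtract (60/49)·f_2 from 60/7x + 64/49y^2 - 431/49y - 20 → 64/49y^2 - 911/49y + 2620/49
  leading term y^2: subtract (-32/49)·f_3 from 64/49y^2 - 911/49y + 2620/49 → -591/49y + 2364/49
  leading term y: no divisor's leading term divides it; move -591/49y to the remainder.
  leading term 1: no divisor's leading term divides it; move 2364/49 to the remainder.
  remainder -591/49y + 2364/49 ≠ 0; add h_4 = -591/49y + 2364/49 to the basis.

S(f_1,f_3): leading monomials are coprime, so the S-polynomial reduces to 0 (Buchberger's first criterion).
S(f_2,f_3): leading monomials are coprime, so the S-polynomial reduces to 0 (Buchberger's first criterion).
S(f_1,h_4): leading monomials are coprime, so the S-polynomial reduces to 0 (Buchberger's first criterion).
S(f_2,h_4): leading monomials are coprime, so the S-polynomial reduces to 0 (Buchberger's first criterion).
S(f_3,h_4): lcm = y^2. S = -y + 4.
  leading term y: subtract (49/591)·h_4 from -y + 4 → 0
  remainder 0.

Every S-polynomial of the final basis reduces to 0, so we have a Gröbner basis.
Inter-reduce: drop elements whose leading term is divisible by another's, tail-reduce, and make monic.
Reduced Gröbner basis: {x - 4, y - 4}.

The lex basis is triangular: the last element involves only y. Solving y - 4 = 0 gives y ∈ {4}; substituting each value into the earlier elements determines the remaining variables.
  y = 4: the earlier basis element becomes x - 4 = 0, giving x = 4 — point (4, 4).
Substituting each solution back into the original system confirms all equations vanish.

{(4, 4)}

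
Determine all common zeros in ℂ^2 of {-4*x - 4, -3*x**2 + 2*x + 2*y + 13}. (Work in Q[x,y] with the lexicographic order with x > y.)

Compute a lex Gröbner basis by Buchberger's algorithm.
f_1 = -4*x - 4, LT = x.
f_2 = -3*x**2 + 2*x + 2*y + 13, LT = x**2.

S(f_1,f_2): lcm = x**2. S = 5/3*x + 2/3*y + 13/3.
  leading term x: subtract (-5/12)·f_1 from 5/3*x + 2/3*y + 13/3 → 2/3*y + 8/3
  leading term y: no divisor's leading term divides it; move 2/3*y to the remainder.
  leading term 1: no divisor's leading term divides it; move 8/3 to the remainder.
  remainder 2/3*y + 8/3 ≠ 0; add h_3 = 2/3*y + 8/3 to the basis.

S(f_1,h_3): leading monomials are coprime, so the S-polynomial reduces to 0 (Buchberger's first criterion).
S(f_2,h_3): leading monomials are coprime, so the S-polynomial reduces to 0 (Buchberger's first criterion).
Every S-polynomial of the final basis reduces to 0, so we have a Gröbner basis.
Inter-reduce: drop elements whose leading term is divisible by another's, tail-reduce, and make monic.
Reduced Gröbner basis: {x + 1, y + 4}.

A lex Gröbner basis eliminates variables successively. Here y + 4 depends only on y, with roots {-4}; lifting each root through the earlier basis elements recovers the full solutions.
  y = -4: the earlier basis element becomes x + 1 = 0, giving x = -1 — point (-1, -4).

{(-1, -4)}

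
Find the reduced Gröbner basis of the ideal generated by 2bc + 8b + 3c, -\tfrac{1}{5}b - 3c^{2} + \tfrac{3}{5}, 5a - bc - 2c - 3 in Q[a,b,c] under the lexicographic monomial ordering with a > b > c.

G = {a - 12c^{2} - \tfrac{1}{10}c + \tfrac{9}{5}, b + 15c^{2} - 3, c^{3} + 4c^{2} - \tfrac{3}{10}c - \tfrac{4}{5}}

f_1 = 2bc + 8b + 3c, LT = bc.
f_2 = -\tfrac{1}{5}b - 3c^{2} + \tfrac{3}{5}, LT = b.
f_3 = 5a - bc - 2c - 3, LT = a.

S(f_1,f_2): lcm = bc. S = 4b - 15c^{3} + \tfrac{9}{2}c.
  reduce S modulo (f_1, f_2, f_3):
  remainder -15c^{3} - 60c^{2} + \tfrac{9}{2}c + 12 ≠ 0; add g_4 = -15c^{3} - 60c^{2} + \tfrac{9}{2}c + 12 to the basis.

The other S-polynomials (S(f_1,f_3), S(f_2,f_3), S(f_1,g_4), S(f_2,g_4), S(f_3,g_4)) all reduce to 0 modulo the current basis, so we have a Gröbner basis.
Inter-reduce: drop elements whose leading term is divisible by another's, tail-reduce, and make monic.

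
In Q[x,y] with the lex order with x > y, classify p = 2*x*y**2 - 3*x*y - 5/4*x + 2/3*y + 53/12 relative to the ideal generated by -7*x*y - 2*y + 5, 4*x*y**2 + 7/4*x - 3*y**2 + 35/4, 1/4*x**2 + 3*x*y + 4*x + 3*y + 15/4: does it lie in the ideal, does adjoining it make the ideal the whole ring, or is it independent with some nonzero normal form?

First compute the reduced Gröbner basis of I by Buchberger's algorithm.
f_1 = -7*x*y - 2*y + 5, LT = x*y.
f_2 = 4*x*y**2 + 7/4*x - 3*y**2 + 35/4, LT = x*y**2.
f_3 = 1/4*x**2 + 3*x*y + 4*x + 3*y + 15/4, LT = x**2.

S(f_1,f_2): lcm = x*y**2. S = -7/16*x + 29/28*y**2 - 5/7*y - 35/16.
  leading term x: no divisor's leading term divides it; move -7/16*x to the remainder.
  leading term y**2: no divisor's leading term divides it; move 29/28*y**2 to the remainder.
  leading term y: no divisor's leading term divides it; move -5/7*y to the remainder.
  leading term 1: no divisor's leading term divides it; move -35/16 to the remainder.
  remainder -7/16*x + 29/28*y**2 - 5/7*y - 35/16 ≠ 0; add h_4 = -7/16*x + 29/28*y**2 - 5/7*y - 35/16 to the basis.

S(f_1,f_3): lcm = x**2*y. S = -12*x*y**2 - 110/7*x*y - 5/7*x - 12*y**2 - 15*y.
  leading term x*y**2: subtract (12/7*y)·f_1 from -12*x*y**2 - 110/7*x*y - 5/7*x - 12*y**2 - 15*y → -110/7*x*y - 5/7*x - 60/7*y**2 - 165/7*y
  leading term x*y: subtract (110/49)·f_1 from -110/7*x*y - 5/7*x - 60/7*y**2 - 165/7*y → -5/7*x - 60/7*y**2 - 935/49*y - 550/49
  leading term x: subtract (80/49)·h_4 from -5/7*x - 60/7*y**2 - 935/49*y - 550/49 → -3520/343*y**2 - 6145/343*y - 375/49
  leading term y**2: no divisor's leading term divides it; move -3520/343*y**2 to the remainder.
  leading term y: no divisor's leading term divides it; move -6145/343*y to the remainder.
  leading term 1: no divisor's leading term divides it; move -375/49 to the remainder.
  remainder -3520/343*y**2 - 6145/343*y - 375/49 ≠ 0; add h_5 = -3520/343*y**2 - 6145/343*y - 375/49 to the basis.

S(f_2,f_3): lcm = x**2*y**2. S = 7/16*x**2 - 12*x*y**3 - 67/4*x*y**2 + 35/16*x - 12*y**3 - 15*y**2.
  leading term x**2: subtract (7/4)·f_3 from 7/16*x**2 - 12*x*y**3 - 67/4*x*y**2 + 35/16*x - 12*y**3 - 15*y**2 → -12*x*y**3 - 67/4*x*y**2 - 21/4*x*y - 77/16*x - 12*y**3 - 15*y**2 - 21/4*y - 105/16
  leading term x*y**3: subtract (12/7*y**2)·f_1 from -12*x*y**3 - 67/4*x*y**2 - 21/4*x*y - 77/16*x - 12*y**3 - 15*y**2 - 21/4*y - 105/16 → -67/4*x*y**2 - 21/4*x*y - 77/16*x - 60/7*y**3 - 165/7*y**2 - 21/4*y - 105/16
  leading term x*y**2: subtract (67/28*y)·f_1 from -67/4*x*y**2 - 21/4*x*y - 77/16*x - 60/7*y**3 - 165/7*y**2 - 21/4*y - 105/16 → -21/4*x*y - 77/16*x - 60/7*y**3 - 263/14*y**2 - 241/14*y - 105/16
  leading term x*y: subtract (3/4)·f_1 from -21/4*x*y - 77/16*x - 60/7*y**3 - 263/14*y**2 - 241/14*y - 105/16 → -77/16*x - 60/7*y**3 - 263/14*y**2 - 110/7*y - 165/16
  leading term x: subtract (11)·h_4 from -77/16*x - 60/7*y**3 - 263/14*y**2 - 110/7*y - 165/16 → -60/7*y**3 - 845/28*y**2 - 55/7*y + 55/4
  leading term y**3: subtract (147/176*y)·h_5 from -60/7*y**3 - 845/28*y**2 - 55/7*y + 55/4 → -18745/1232*y**2 - 1805/1232*y + 55/4
  leading term y**2: subtract (183701/123904)·h_5 from -18745/1232*y**2 - 1805/1232*y + 55/4 → 3109555/123904*y + 3109555/123904
  leading term y: no divisor's leading term divides it; move 3109555/123904*y to the remainder.
  leading term 1: no divisor's leading term divides it; move 3109555/123904 to the remainder.
  remainder 3109555/123904*y + 3109555/123904 ≠ 0; add h_6 = 3109555/123904*y + 3109555/123904 to the basis.

The other S-polynomials (S(f_1,h_4), S(f_2,h_4), S(f_3,h_4), S(f_1,h_5), S(f_2,h_5), S(f_3,h_5), S(h_4,h_5), S(f_1,h_6), S(f_2,h_6), S(f_3,h_6), S(h_4,h_6), S(h_5,h_6)) all reduce to 0 modulo the current basis, so we have a Gröbner basis.
Inter-reduce: drop elements whose leading term is divisible by another's, tail-reduce, and make monic.
Reduced Gröbner basis: {x + 1, y + 1}.
Label its elements g_1 = x + 1, g_2 = y + 1.

Reduce p = 2*x*y**2 - 3*x*y - 5/4*x + 2/3*y + 53/12 modulo G:
  leading term x*y**2: subtract (2*y**2)·g_1 from 2*x*y**2 - 3*x*y - 5/4*x + 2/3*y + 53/12 → -3*x*y - 5/4*x - 2*y**2 + 2/3*y + 53/12
  leading term x*y: subtract (-3*y)·g_1 from -3*x*y - 5/4*x - 2*y**2 + 2/3*y + 53/12 → -5/4*x - 2*y**2 + 11/3*y + 53/12
  leading term x: subtract (-5/4)·g_1 from -5/4*x - 2*y**2 + 11/3*y + 53/12 → -2*y**2 + 11/3*y + 17/3
  leading term y**2: subtract (-2*y)·g_2 from -2*y**2 + 11/3*y + 17/3 → 17/3*y + 17/3
  leading term y: subtract (17/3)·g_2 from 17/3*y + 17/3 → 0
  normal form = 0.
Since the normal form is 0, p ∈ I.

2*x*y**2 - 3*x*y - 5/4*x + 2/3*y + 53/12 lies in I (it reduces to 0).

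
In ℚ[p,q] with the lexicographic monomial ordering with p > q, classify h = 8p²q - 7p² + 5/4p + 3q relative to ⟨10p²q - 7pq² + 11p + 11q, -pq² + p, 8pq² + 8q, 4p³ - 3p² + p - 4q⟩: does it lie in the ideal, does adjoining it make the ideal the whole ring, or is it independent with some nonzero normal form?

First compute the reduced Gröbner basis of I by Buchberger's algorithm.
f_1 = 10p²q - 7pq² + 11p + 11q, LT = p²q.
f_2 = -pq² + p, LT = pq².
f_3 = 8pq² + 8q, LT = pq².
f_4 = 4p³ - 3p² + p - 4q, LT = p³.

S(f_1,f_2): lcm = p²q². S = p² - 7/10pq³ + 11/10pq + 11/10q².
  leading term p²: no divisor's leading term divides it; move p² to the remainder.
  leading term pq³: subtract (7/10q)·f_2 from -7/10pq³ + 11/10pq + 11/10q² → ⅖pq + 11/10q²
  leading term pq: no divisor's leading term divides it; move ⅖pq to the remainder.
  leading term q²: no divisor's leading term divides it; move 11/10q² to the remainder.
  remainder p² + ⅖pq + 11/10q² ≠ 0; add k_5 = p² + ⅖pq + 11/10q² to the basis.

S(f_1,f_3): lcm = p²q². S = -7/10pq³ + 1/10pq + 11/10q².
  leading term pq³: subtract (7/10q)·f_2 from -7/10pq³ + 1/10pq + 11/10q² → -⅗pq + 11/10q²
  leading term pq: no divisor's leading term divides it; move -⅗pq to the remainder.
  leading term q²: no divisor's leading term divides it; move 11/10q² to the remainder.
  remainder -⅗pq + 11/10q² ≠ 0; add k_6 = -⅗pq + 11/10q² to the basis.

S(f_1,f_4): lcm = p³q. S = -7/10p²q² + ¾p²q + 11/10p² + 17/20pq + q².
  leading term p²q²: subtract (-7/100q)·f_1 from -7/10p²q² + ¾p²q + 11/10p² + 17/20pq + q² → ¾p²q + 11/10p² - 49/100pq³ + 81/50pq + 177/100q²
  leading term p²q: subtract (3/40)·f_1 from ¾p²q + 11/10p² - 49/100pq³ + 81/50pq + 177/100q² → 11/10p² - 49/100pq³ + 21/40pq² + 81/50pq - 33/40p + 177/100q² - 33/40q
  leading term p²: subtract (11/10)·k_5 from 11/10p² - 49/100pq³ + 21/40pq² + 81/50pq - 33/40p + 177/100q² - 33/40q → -49/100pq³ + 21/40pq² + 59/50pq - 33/40p + 14/25q² - 33/40q
  leading term pq³: subtract (49/100q)·f_2 from -49/100pq³ + 21/40pq² + 59/50pq - 33/40p + 14/25q² - 33/40q → 21/40pq² + 69/100pq - 33/40p + 14/25q² - 33/40q
  leading term pq²: subtract (-21/40)·f_2 from 21/40pq² + 69/100pq - 33/40p + 14/25q² - 33/40q → 69/100pq - 3/10p + 14/25q² - 33/40q
  leading term pq: subtract (-23/20)·k_6 from 69/100pq - 3/10p + 14/25q² - 33/40q → -3/10p + 73/40q² - 33/40q
  leading term p: no divisor's leading term divides it; move -3/10p to the remainder.
  leading term q²: no divisor's leading term divides it; move 73/40q² to the remainder.
  leading term q: no divisor's leading term divides it; move -33/40q to the remainder.
  remainder -3/10p + 73/40q² - 33/40q ≠ 0; add k_7 = -3/10p + 73/40q² - 33/40q to the basis.

S(f_2,f_3): lcm = pq². S = -p - q.
  leading term p: subtract (10/3)·k_7 from -p - q → -73/12q² + 7/4q
  leading term q²: no divisor's leading term divides it; move -73/12q² to the remainder.
  leading term q: no divisor's leading term divides it; move 7/4q to the remainder.
  remainder -73/12q² + 7/4q ≠ 0; add k_8 = -73/12q² + 7/4q to the basis.

S(f_2,f_4): lcm = p³q². S = -p³ + ¾p²q² - ¼pq² + q³.
  leading term p³: subtract (-¼)·f_4 from -p³ + ¾p²q² - ¼pq² + q³ → ¾p²q² - ¾p² - ¼pq² + ¼p + q³ - q
  leading term p²q²: subtract (3/40q)·f_1 from ¾p²q² - ¾p² - ¼pq² + ¼p + q³ - q → -¾p² + 21/40pq³ - ¼pq² - 33/40pq + ¼p + q³ - 33/40q² - q
  leading term p²: subtract (-¾)·k_5 from -¾p² + 21/40pq³ - ¼pq² - 33/40pq + ¼p + q³ - 33/40q² - q → 21/40pq³ - ¼pq² - 21/40pq + ¼p + q³ - q
  leading term pq³: subtract (-21/40q)·f_2 from 21/40pq³ - ¼pq² - 21/40pq + ¼p + q³ - q → -¼pq² + ¼p + q³ - q
  leading term pq²: subtract (¼)·f_2 from -¼pq² + ¼p + q³ - q → q³ - q
  leading term q³: subtract (-12/73q)·k_8 from q³ - q → 21/73q² - q
  leading term q²: subtract (-252/5329)·k_8 from 21/73q² - q → -4888/5329q
  leading term q: no divisor's leading term divides it; move -4888/5329q to the remainder.
  remainder -4888/5329q ≠ 0; add k_9 = -4888/5329q to the basis.

The other S-polynomials (S(f_3,f_4), S(f_1,k_5), S(f_2,k_5), S(f_3,k_5), S(f_4,k_5), S(f_1,k_6), S(f_2,k_6), S(f_3,k_6), S(f_4,k_6), S(k_5,k_6), S(f_1,k_7), S(f_2,k_7), S(f_3,k_7), S(f_4,k_7), S(k_5,k_7), S(k_6,k_7), S(f_1,k_8), S(f_2,k_8), S(f_3,k_8), S(f_4,k_8), S(k_5,k_8), S(k_6,k_8), S(k_7,k_8), S(f_1,k_9), S(f_2,k_9), S(f_3,k_9), S(f_4,k_9), S(k_5,k_9), S(k_6,k_9), S(k_7,k_9), S(k_8,k_9)) all reduce to 0 modulo the current basis, so we have a Gröbner basis.
Inter-reduce: drop elements whose leading term is divisible by another's, tail-reduce, and make monic.
Reduced Gröbner basis: {p, q}.
Label its elements g_1 = p, g_2 = q.

Reduce h = 8p²q - 7p² + 5/4p + 3q modulo G:
  leading term p²q: subtract (8pq)·g_1 from 8p²q - 7p² + 5/4p + 3q → -7p² + 5/4p + 3q
  leading term p²: subtract (-7p)·g_1 from -7p² + 5/4p + 3q → 5/4p + 3q
  leading term p: subtract (5/4)·g_1 from 5/4p + 3q → 3q
  leading term q: subtract (3)·g_2 from 3q → 0
  normal form = 0.
Since the normal form is 0, h ∈ I.

8p²q - 7p² + 5/4p + 3q lies in I (it reduces to 0).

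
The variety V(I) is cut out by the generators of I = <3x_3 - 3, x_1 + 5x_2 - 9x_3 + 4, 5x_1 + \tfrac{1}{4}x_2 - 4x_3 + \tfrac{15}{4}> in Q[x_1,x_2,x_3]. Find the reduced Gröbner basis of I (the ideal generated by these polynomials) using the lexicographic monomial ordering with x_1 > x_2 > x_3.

G = {x_1, x_2 - 1, x_3 - 1}

This is the nonlinear analogue of row-reducing a linear system.

f_1 = 3x_3 - 3, LT = x_3.
f_2 = x_1 + 5x_2 - 9x_3 + 4, LT = x_1.
f_3 = 5x_1 + \tfrac{1}{4}x_2 - 4x_3 + \tfrac{15}{4}, LT = x_1.

S(f_2,f_3): lcm = x_1. S = \tfrac{99}{20}x_2 - \tfrac{41}{5}x_3 + \tfrac{13}{4}.
  leading term x_2: no divisor's leading term divides it; move \tfrac{99}{20}x_2 to the remainder.
  leading term x_3: subtract (-\tfrac{41}{15})·f_1 from -\tfrac{41}{5}x_3 + \tfrac{13}{4} → -\tfrac{99}{20}
  leading term 1: no divisor's leading term divides it; move -\tfrac{99}{20} to the remainder.
  remainder \tfrac{99}{20}x_2 - \tfrac{99}{20} ≠ 0; add g_4 = \tfrac{99}{20}x_2 - \tfrac{99}{20} to the basis.

The other S-polynomials (S(f_1,f_2), S(f_1,f_3), S(f_1,g_4), S(f_2,g_4), S(f_3,g_4)) all reduce to 0 modulo the current basis, so we have a Gröbner basis.
Inter-reduce: drop elements whose leading term is divisible by another's, tail-reduce, and make monic.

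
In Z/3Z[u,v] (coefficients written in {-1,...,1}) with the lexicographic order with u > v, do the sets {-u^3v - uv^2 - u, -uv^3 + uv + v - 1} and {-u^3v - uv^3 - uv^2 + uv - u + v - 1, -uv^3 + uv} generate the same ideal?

No, the ideals differ.

Two ideals are equal iff their reduced Gröbner bases coincide (the reduced basis is unique for a fixed ordering).
Buchberger on the first generating set:
f_1 = -u^3v - uv^2 - u, LT = u^3v.
f_2 = -uv^3 + uv + v - 1, LT = uv^3.

S(f_1,f_2): lcm = u^3v^3. S = u^3v + u^2v - u^2 + uv^4 + uv^2.
  reduce S modulo (f_1, f_2):
  remainder u^2v - u^2 + uv^2 - u + v^2 - v ≠ 0; add g_3 = u^2v - u^2 + uv^2 - u + v^2 - v to the basis.

S(f_1,g_3): lcm = u^3v. S = u^3 - u^2v^2 + u^2 + uv + u.
  reduce S modulo (f_1, f_2, g_3):
  remainder u^3 + uv^2 + uv + v^3 - 1 ≠ 0; add g_4 = u^3 + uv^2 + uv + v^3 - 1 to the basis.

S(f_2,g_3): lcm = u^2v^3. S = u^2v^2 - u^2v - uv^4 + uv^2 - uv + u - v^4 + v^3.
  reduce S modulo (f_1, f_2, g_3, g_4):
  remainder -uv + u - v^4 + 1 ≠ 0; add g_5 = -uv + u - v^4 + 1 to the basis.

S(f_2,g_4): lcm = u^3v^3. S = -u^3v - u^2v + u^2 - uv^5 - uv^4 - v^6 + v^3.
  reduce S modulo (f_1, f_2, g_3, g_4, g_5):
  remainder -v^6 - v^5 + v^2 + 1 ≠ 0; add g_6 = -v^6 - v^5 + v^2 + 1 to the basis.

The other S-polynomials (S(f_1,g_4), S(g_3,g_4), S(f_1,g_5), S(f_2,g_5), S(g_3,g_5), S(g_4,g_5), S(f_1,g_6), S(f_2,g_6), S(g_3,g_6), S(g_4,g_6), S(g_5,g_6)) all reduce to 0 modulo the current basis, so we have a Gröbner basis.
Inter-reduce: drop elements whose leading term is divisible by another's, tail-reduce, and make monic.
Reduced Gröbner basis: {u^3 - u - v^5 + v^4 + v^3 + v + 1, uv - u + v^4 - 1, v^6 + v^5 - v^2 - 1}.

Buchberger on the second generating set:
h_1 = -u^3v - uv^3 - uv^2 + uv - u + v - 1, LT = u^3v.
h_2 = -uv^3 + uv, LT = uv^3.

S(h_1,h_2): lcm = u^3v^3. S = u^3v + uv^5 + uv^4 - uv^3 + uv^2 - v^3 + v^2.
  reduce S modulo (h_1, h_2):
  remainder uv^2 - u - v^3 + v^2 + v - 1 ≠ 0; add k_3 = uv^2 - u - v^3 + v^2 + v - 1 to the basis.

S(h_1,k_3): lcm = u^3v^2. S = u^3 + u^2v^3 - u^2v^2 - u^2v + u^2 + uv^4 + uv^3 - uv^2 + uv - v^2 + v.
  reduce S modulo (h_1, h_2, k_3):
  remainder u^3 - uv + v^3 + v^2 + 1 ≠ 0; add k_4 = u^3 - uv + v^3 + v^2 + 1 to the basis.

S(h_2,k_3): lcm = uv^3. S = v^4 - v^3 - v^2 + v.
  reduce S modulo (h_1, h_2, k_3, k_4):
  remainder v^4 - v^3 - v^2 + v ≠ 0; add k_5 = v^4 - v^3 - v^2 + v to the basis.

The other S-polynomials (S(h_1,k_4), S(h_2,k_4), S(k_3,k_4), S(h_1,k_5), S(h_2,k_5), S(k_3,k_5), S(k_4,k_5)) all reduce to 0 modulo the current basis, so we have a Gröbner basis.
Inter-reduce: drop elements whose leading term is divisible by another's, tail-reduce, and make monic.
Reduced Gröbner basis: {u^3 - uv + v^3 + v^2 + 1, uv^2 - u - v^3 + v^2 + v - 1, v^4 - v^3 - v^2 + v}.

These differ, so the ideals are not equal.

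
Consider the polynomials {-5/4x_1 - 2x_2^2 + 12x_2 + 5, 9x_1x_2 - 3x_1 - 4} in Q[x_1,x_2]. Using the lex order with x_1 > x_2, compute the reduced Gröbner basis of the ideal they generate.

f_1 = -5/4x_1 - 2x_2^2 + 12x_2 + 5, LT = x_1.
f_2 = 9x_1x_2 - 3x_1 - 4, LT = x_1x_2.

S(f_1,f_2): lcm = x_1x_2. S = 1/3x_1 + 8/5x_2^3 - 48/5x_2^2 - 4x_2 + 4/9.
  leading term x_1: subtract (-4/15)·f_1 from 1/3x_1 + 8/5x_2^3 - 48/5x_2^2 - 4x_2 + 4/9 → 8/5x_2^3 - 152/15x_2^2 - 4/5x_2 + 16/9
  leading term x_2^3: no divisor's leading term divides it; move 8/5x_2^3 to the remainder.
  leading term x_2^2: no divisor's leading term divides it; move -152/15x_2^2 to the remainder.
  leading term x_2: no divisor's leading term divides it; move -4/5x_2 to the remainder.
  leading term 1: no divisor's leading term divides it; move 16/9 to the remainder.
  remainder 8/5x_2^3 - 152/15x_2^2 - 4/5x_2 + 16/9 ≠ 0; add g_3 = 8/5x_2^3 - 152/15x_2^2 - 4/5x_2 + 16/9 to the basis.

The other S-polynomials (S(f_1,g_3), S(f_2,g_3)) all reduce to 0 modulo the current basis, so we have a Gröbner basis.
Inter-reduce: drop elements whose leading term is divisible by another's, tail-reduce, and make monic.

G = {x_1 + 8/5x_2^2 - 48/5x_2 - 4, x_2^3 - 19/3x_2^2 - 1/2x_2 + 10/9}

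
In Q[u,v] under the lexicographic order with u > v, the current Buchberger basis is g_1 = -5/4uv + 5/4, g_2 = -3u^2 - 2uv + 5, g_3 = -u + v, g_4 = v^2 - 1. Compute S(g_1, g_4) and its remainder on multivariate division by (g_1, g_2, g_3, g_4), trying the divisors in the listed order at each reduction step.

lcm(LM(g_1), LM(g_4)) = uv^2.
S = (lcm/LT(g_1))·g_1 − (lcm/LT(g_4))·g_4 = u - v.
Reduce S modulo (g_1, g_2, g_3, g_4) in that order:
  leading term u: subtract (-1)·g_3 from u - v → 0
The remainder is 0, so this S-polynomial contributes no new basis element.

S(g_1, g_4) = u - v; remainder on division = 0.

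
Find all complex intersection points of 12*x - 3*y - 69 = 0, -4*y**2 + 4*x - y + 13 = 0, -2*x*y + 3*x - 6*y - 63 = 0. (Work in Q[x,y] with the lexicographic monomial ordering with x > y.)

Compute a lex Gröbner basis by Buchberger's algorithm.
f_1 = 12*x - 3*y - 69, LT = x.
f_2 = 4*x - 4*y**2 - y + 13, LT = x.
f_3 = -2*x*y + 3*x - 6*y - 63, LT = x*y.

S(f_1,f_2): lcm = x. S = y**2 - 9.
  leading term y**2: no divisor's leading term divides it; move y**2 to the remainder.
  leading term 1: no divisor's leading term divides it; move -9 to the remainder.
  remainder y**2 - 9 ≠ 0; add h_4 = y**2 - 9 to the basis.

S(f_1,f_3): lcm = x*y. S = 3/2*x - 1/4*y**2 - 35/4*y - 63/2.
  leading term x: subtract (1/8)·f_1 from 3/2*x - 1/4*y**2 - 35/4*y - 63/2 → -1/4*y**2 - 67/8*y - 183/8
  leading term y**2: subtract (-1/4)·h_4 from -1/4*y**2 - 67/8*y - 183/8 → -67/8*y - 201/8
  leading term y: no divisor's leading term divides it; move -67/8*y to the remainder.
  leading term 1: no divisor's leading term divides it; move -201/8 to the remainder.
  remainder -67/8*y - 201/8 ≠ 0; add h_5 = -67/8*y - 201/8 to the basis.

The other S-polynomials (S(f_2,f_3), S(f_1,h_4), S(f_2,h_4), S(f_3,h_4), S(f_1,h_5), S(f_2,h_5), S(f_3,h_5), S(h_4,h_5)) all reduce to 0 modulo the current basis, so we have a Gröbner basis.
Inter-reduce: drop elements whose leading term is divisible by another's, tail-reduce, and make monic.
Reduced Gröbner basis: {x - 5, y + 3}.

Elimination: the polynomial y + 3 lies in the elimination ideal for y, so y ∈ {-3}. For each such y, the remaining basis elements (now univariate) give the rest of the solution.
  y = -3: the earlier basis element becomes x - 5 = 0, giving x = 5 — point (5, -3).
Each listed point satisfies every original equation (direct substitution).

{(5, -3)}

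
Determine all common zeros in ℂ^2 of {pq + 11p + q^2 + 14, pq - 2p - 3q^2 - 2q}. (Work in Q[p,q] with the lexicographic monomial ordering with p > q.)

{(-2, -2), (-799/104 + 23*sqrt(849)/104, -25/8 + sqrt(849)/8), (-799/104 - 23*sqrt(849)/104, -sqrt(849)/8 - 25/8)}

Compute a lex Gröbner basis by Buchberger's algorithm.
f_1 = pq + 11p + q^2 + 14, LT = pq.
f_2 = pq - 2p - 3q^2 - 2q, LT = pq.

S(f_1,f_2): lcm = pq. S = 13p + 4q^2 + 2q + 14.
  leading term p: no divisor's leading term divides it; move 13p to the remainder.
  leading term q^2: no divisor's leading term divides it; move 4q^2 to the remainder.
  leading term q: no divisor's leading term divides it; move 2q to the remainder.
  leading term 1: no divisor's leading term divides it; move 14 to the remainder.
  remainder 13p + 4q^2 + 2q + 14 ≠ 0; add h_3 = 13p + 4q^2 + 2q + 14 to the basis.

S(f_1,h_3): lcm = pq. S = 11p - 4/13q^3 + 11/13q^2 - 14/13q + 14.
  leading term p: subtract (11/13)·h_3 from 11p - 4/13q^3 + 11/13q^2 - 14/13q + 14 → -4/13q^3 - 33/13q^2 - 36/13q + 28/13
  leading term q^3: no divisor's leading term divides it; move -4/13q^3 to the remainder.
  leading term q^2: no divisor's leading term divides it; move -33/13q^2 to the remainder.
  leading term q: no divisor's leading term divides it; move -36/13q to the remainder.
  leading term 1: no divisor's leading term divides it; move 28/13 to the remainder.
  remainder -4/13q^3 - 33/13q^2 - 36/13q + 28/13 ≠ 0; add h_4 = -4/13q^3 - 33/13q^2 - 36/13q + 28/13 to the basis.

S(f_2,h_3): lcm = pq. S = -2p - 4/13q^3 - 41/13q^2 - 40/13q.
  leading term p: subtract (-2/13)·h_3 from -2p - 4/13q^3 - 41/13q^2 - 40/13q → -4/13q^3 - 33/13q^2 - 36/13q + 28/13
  leading term q^3: subtract (1)·h_4 from -4/13q^3 - 33/13q^2 - 36/13q + 28/13 → 0
  remainder 0.

S(f_1,h_4): lcm = pq^3. S = 11/4pq^2 - 9pq + 7p + q^4 + 14q^2.
  leading term pq^2: subtract (11/4q)·f_1 from 11/4pq^2 - 9pq + 7p + q^4 + 14q^2 → -157/4pq + 7p + q^4 - 11/4q^3 + 14q^2 - 77/2q
  leading term pq: subtract (-157/4)·f_1 from -157/4pq + 7p + q^4 - 11/4q^3 + 14q^2 - 77/2q → 1755/4p + q^4 - 11/4q^3 + 213/4q^2 - 77/2q + 1099/2
  leading term p: subtract (135/4)·h_3 from 1755/4p + q^4 - 11/4q^3 + 213/4q^2 - 77/2q + 1099/2 → q^4 - 11/4q^3 - 327/4q^2 - 106q + 77
  leading term q^4: subtract (-13/4q)·h_4 from q^4 - 11/4q^3 - 327/4q^2 - 106q + 77 → -11q^3 - 363/4q^2 - 99q + 77
  leading term q^3: subtract (143/4)·h_4 from -11q^3 - 363/4q^2 - 99q + 77 → 0
  remainder 0.

S(f_2,h_4): lcm = pq^3. S = -41/4pq^2 - 9pq + 7p - 3q^4 - 2q^3.
  leading term pq^2: subtract (-41/4q)·f_1 from -41/4pq^2 - 9pq + 7p - 3q^4 - 2q^3 → 415/4pq + 7p - 3q^4 + 33/4q^3 + 287/2q
  leading term pq: subtract (415/4)·f_1 from 415/4pq + 7p - 3q^4 + 33/4q^3 + 287/2q → -4537/4p - 3q^4 + 33/4q^3 - 415/4q^2 + 287/2q - 2905/2
  leading term p: subtract (-349/4)·h_3 from -4537/4p - 3q^4 + 33/4q^3 - 415/4q^2 + 287/2q - 2905/2 → -3q^4 + 33/4q^3 + 981/4q^2 + 318q - 231
  leading term q^4: subtract (39/4q)·h_4 from -3q^4 + 33/4q^3 + 981/4q^2 + 318q - 231 → 33q^3 + 1089/4q^2 + 297q - 231
  leading term q^3: subtract (-429/4)·h_4 from 33q^3 + 1089/4q^2 + 297q - 231 → 0
  remainder 0.

S(h_3,h_4): leading monomials are coprime, so the S-polynomial reduces to 0 (Buchberger's first criterion).
Every S-polynomial of the final basis reduces to 0, so we have a Gröbner basis.
Inter-reduce: drop elements whose leading term is divisible by another's, tail-reduce, and make monic.
Reduced Gröbner basis: {p + 4/13q^2 + 2/13q + 14/13, q^3 + 33/4q^2 + 9q - 7}.

Elimination: the polynomial q^3 + 33/4q^2 + 9q - 7 lies in the elimination ideal for q, so q ∈ {-2, -25/8 + sqrt(849)/8, -sqrt(849)/8 - 25/8}. For each such q, the remaining basis elements (now univariate) give the rest of the solution.
  q = -2: the earlier basis element becomes p + 2 = 0, giving p = -2 — point (-2, -2).
  q = -25/8 + sqrt(849)/8: the earlier basis element becomes p - 23*sqrt(849)/104 + 799/104 = 0, giving p = -799/104 + 23*sqrt(849)/104 — point (-799/104 + 23*sqrt(849)/104, -25/8 + sqrt(849)/8).
  q = -sqrt(849)/8 - 25/8: the earlier basis element becomes p + 23*sqrt(849)/104 + 799/104 = 0, giving p = -799/104 - 23*sqrt(849)/104 — point (-799/104 - 23*sqrt(849)/104, -sqrt(849)/8 - 25/8).
Substituting each solution back into the original system confirms all equations vanish.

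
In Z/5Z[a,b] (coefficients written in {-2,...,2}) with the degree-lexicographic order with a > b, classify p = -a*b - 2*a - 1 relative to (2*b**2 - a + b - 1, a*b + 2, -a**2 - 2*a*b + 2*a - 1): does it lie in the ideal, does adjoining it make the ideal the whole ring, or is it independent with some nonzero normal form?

Adjoining -a*b - 2*a - 1 makes the ideal the whole ring: the system is inconsistent.

First compute the reduced Gröbner basis of I by Buchberger's algorithm.
f_1 = 2*b**2 - a + b - 1, LT = b**2.
f_2 = a*b + 2, LT = a*b.
f_3 = -a**2 - 2*a*b + 2*a - 1, LT = a**2.

S(f_1,f_2): lcm = a*b**2. S = 2*a**2 - 2*a*b + 2*a - 2*b.
  leading term a**2: subtract (-2)·f_3 from 2*a**2 - 2*a*b + 2*a - 2*b → -a*b + a - 2*b - 2
  leading term a*b: subtract (-1)·f_2 from -a*b + a - 2*b - 2 → a - 2*b
  leading term a: no divisor's leading term divides it; move a to the remainder.
  leading term b: no divisor's leading term divides it; move -2*b to the remainder.
  remainder a - 2*b ≠ 0; add h_4 = a - 2*b to the basis.

S(f_1,f_3): leading monomials are coprime, so the S-polynomial reduces to 0 (Buchberger's first criterion).
S(f_2,f_3): lcm = a**2*b. S = -2*a*b**2 + 2*a*b + 2*a - b.
  leading term a*b**2: subtract (-a)·f_1 from -2*a*b**2 + 2*a*b + 2*a - b → -a**2 - 2*a*b + a - b
  leading term a**2: subtract (1)·f_3 from -a**2 - 2*a*b + a - b → -a - b + 1
  leading term a: subtract (-1)·h_4 from -a - b + 1 → 2*b + 1
  leading term b: no divisor's leading term divides it; move 2*b to the remainder.
  leading term 1: no divisor's leading term divides it; move 1 to the remainder.
  remainder 2*b + 1 ≠ 0; add h_5 = 2*b + 1 to the basis.

S(f_1,h_4): leading monomials are coprime, so the S-polynomial reduces to 0 (Buchberger's first criterion).
S(f_2,h_4): lcm = a*b. S = 2*b**2 + 2.
  leading term b**2: subtract (1)·f_1 from 2*b**2 + 2 → a - b - 2
  leading term a: subtract (1)·h_4 from a - b - 2 → b - 2
  leading term b: subtract (-2)·h_5 from b - 2 → 0
  remainder 0.

S(f_3,h_4): lcm = a**2. S = -a*b - 2*a + 1.
  leading term a*b: subtract (-1)·f_2 from -a*b - 2*a + 1 → -2*a - 2
  leading term a: subtract (-2)·h_4 from -2*a - 2 → b - 2
  leading term b: subtract (-2)·h_5 from b - 2 → 0
  remainder 0.

S(f_1,h_5): lcm = b**2. S = 2*a + 2.
  leading term a: subtract (2)·h_4 from 2*a + 2 → -b + 2
  leading term b: subtract (2)·h_5 from -b + 2 → 0
  remainder 0.

S(f_2,h_5): lcm = a*b. S = 2*a + 2.
  leading term a: subtract (2)·h_4 from 2*a + 2 → -b + 2
  leading term b: subtract (2)·h_5 from -b + 2 → 0
  remainder 0.

S(f_3,h_5): leading monomials are coprime, so the S-polynomial reduces to 0 (Buchberger's first criterion).
S(h_4,h_5): leading monomials are coprime, so the S-polynomial reduces to 0 (Buchberger's first criterion).
Every S-polynomial of the final basis reduces to 0, so we have a Gröbner basis.
Inter-reduce: drop elements whose leading term is divisible by another's, tail-reduce, and make monic.
Reduced Gröbner basis: {a + 1, b - 2}.
Label its elements g_1 = a + 1, g_2 = b - 2.

Reduce p = -a*b - 2*a - 1 modulo G:
  leading term a*b: subtract (-b)·g_1 from -a*b - 2*a - 1 → -2*a + b - 1
  leading term a: subtract (-2)·g_1 from -2*a + b - 1 → b + 1
  leading term b: subtract (1)·g_2 from b + 1 → -2
  leading term 1: no divisor's leading term divides it; move -2 to the remainder.
  normal form = -2.
The normal form is nonzero, so p ∉ I. Since p minus its normal form lies in I, I + (p) = I + (r) where r = -2; decide whether this ideal is the whole ring.
Here r = -2 is a nonzero constant, hence a unit: 1 ∈ I + (p), the Gröbner basis of I + (p) is {1}, and the enlarged system has no common solution — adjoining p is inconsistent.

Ideal membership is decidable via reduction modulo a Gröbner basis.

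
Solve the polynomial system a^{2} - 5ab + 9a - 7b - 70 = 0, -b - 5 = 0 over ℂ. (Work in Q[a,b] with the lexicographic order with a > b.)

Compute a lex Gröbner basis by Buchberger's algorithm.
f_1 = a^{2} - 5ab + 9a - 7b - 70, LT = a^{2}.
f_2 = -b - 5, LT = b.

The S-polynomials (S(f_1,f_2)) all reduce to 0 modulo the current basis, so we have a Gröbner basis.
Inter-reduce: drop elements whose leading term is divisible by another's, tail-reduce, and make monic.
Reduced Gröbner basis: {a^{2} + 34a - 35, b + 5}.

Elimination: the polynomial b + 5 lies in the elimination ideal for b, so b ∈ {-5}. For each such b, the remaining basis elements (now univariate) give the rest of the solution.
  b = -5: the earlier basis element becomes a^{2} + 34a - 35 = 0, giving a = -35, 1 — points (-35, -5), (1, -5).

{(-35, -5), (1, -5)}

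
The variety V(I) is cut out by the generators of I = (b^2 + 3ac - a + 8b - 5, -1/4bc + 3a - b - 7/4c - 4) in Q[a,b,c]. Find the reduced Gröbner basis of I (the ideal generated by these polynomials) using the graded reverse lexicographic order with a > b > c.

G = {ac^2 + 4ab + 11/3ac + 8/3a + 4b - 4c - 12, b^2 + 3ac - a + 8b - 5, bc - 12a + 4b + 7c + 16}

f_1 = b^2 + 3ac - a + 8b - 5, LT = b^2.
f_2 = -1/4bc + 3a - b - 7/4c - 4, LT = bc.

S(f_1,f_2): lcm = b^2c. S = 3ac^2 + 12ab - 4b^2 - ac + bc - 16b - 5c.
  leading term ac^2: no divisor's leading term divides it; move 3ac^2 to the remainder.
  leading term ab: no divisor's leading term divides it; move 12ab to the remainder.
  leading term b^2: subtract (-4)·f_1 from -4b^2 - ac + bc - 16b - 5c → 11ac + bc - 4a + 16b - 5c - 20
  leading term ac: no divisor's leading term divides it; move 11ac to the remainder.
  leading term bc: subtract (-4)·f_2 from bc - 4a + 16b - 5c - 20 → 8a + 12b - 12c - 36
  leading term a: no divisor's leading term divides it; move 8a to the remainder.
  leading term b: no divisor's leading term divides it; move 12b to the remainder.
  leading term c: no divisor's leading term divides it; move -12c to the remainder.
  leading term 1: no divisor's leading term divides it; move -36 to the remainder.
  remainder 3ac^2 + 12ab + 11ac + 8a + 12b - 12c - 36 ≠ 0; add g_3 = 3ac^2 + 12ab + 11ac + 8a + 12b - 12c - 36 to the basis.

The other S-polynomials (S(f_1,g_3), S(f_2,g_3)) all reduce to 0 modulo the current basis, so we have a Gröbner basis.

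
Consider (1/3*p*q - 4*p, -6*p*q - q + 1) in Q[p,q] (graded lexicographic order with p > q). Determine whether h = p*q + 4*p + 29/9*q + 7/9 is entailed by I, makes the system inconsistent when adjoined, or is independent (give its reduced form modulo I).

Adjoining p*q + 4*p + 29/9*q + 7/9 makes the ideal the whole ring: the system is inconsistent.

First compute the reduced Gröbner basis of I by Buchberger's algorithm.
f_1 = 1/3*p*q - 4*p, LT = p*q.
f_2 = -6*p*q - q + 1, LT = p*q.

S(f_1,f_2): lcm = p*q. S = -12*p - 1/6*q + 1/6.
  leading term p: no divisor's leading term divides it; move -12*p to the remainder.
  leading term q: no divisor's leading term divides it; move -1/6*q to the remainder.
  leading term 1: no divisor's leading term divides it; move 1/6 to the remainder.
  remainder -12*p - 1/6*q + 1/6 ≠ 0; add k_3 = -12*p - 1/6*q + 1/6 to the basis.

S(f_1,k_3): lcm = p*q. S = -1/72*q**2 - 12*p + 1/72*q.
  leading term q**2: no divisor's leading term divides it; move -1/72*q**2 to the remainder.
  leading term p: subtract (1)·k_3 from -12*p + 1/72*q → 13/72*q - 1/6
  leading term q: no divisor's leading term divides it; move 13/72*q to the remainder.
  leading term 1: no divisor's leading term divides it; move -1/6 to the remainder.
  remainder -1/72*q**2 + 13/72*q - 1/6 ≠ 0; add k_4 = -1/72*q**2 + 13/72*q - 1/6 to the basis.

The other S-polynomials (S(f_2,k_3), S(f_1,k_4), S(f_2,k_4), S(k_3,k_4)) all reduce to 0 modulo the current basis, so we have a Gröbner basis.
Inter-reduce: drop elements whose leading term is divisible by another's, tail-reduce, and make monic.
Reduced Gröbner basis: {q**2 - 13*q + 12, p + 1/72*q - 1/72}.
Label its elements g_1 = q**2 - 13*q + 12, g_2 = p + 1/72*q - 1/72.

Reduce h = p*q + 4*p + 29/9*q + 7/9 modulo G:
  leading term p*q: subtract (q)·g_2 from p*q + 4*p + 29/9*q + 7/9 → -1/72*q**2 + 4*p + 233/72*q + 7/9
  leading term q**2: subtract (-1/72)·g_1 from -1/72*q**2 + 4*p + 233/72*q + 7/9 → 4*p + 55/18*q + 17/18
  leading term p: subtract (4)·g_2 from 4*p + 55/18*q + 17/18 → 3*q + 1
  leading term q: no divisor's leading term divides it; move 3*q to the remainder.
  leading term 1: no divisor's leading term divides it; move 1 to the remainder.
  normal form = 3*q + 1.
The normal form is nonzero, so h ∉ I. Since h minus its normal form lies in I, I + (h) = I + (r) where r = 3*q + 1; decide whether this ideal is the whole ring.
Run Buchberger on G together with r (pairs among the g_i already reduce to 0 since G is a Gröbner basis):
g_1 = q**2 - 13*q + 12, LT = q**2.
g_2 = p + 1/72*q - 1/72, LT = p.
r = 3*q + 1, LT = q.

S(g_1,r): lcm = q**2. S = -40/3*q + 12.
  leading term q: subtract (-40/9)·r from -40/3*q + 12 → 148/9
  leading term 1: no divisor's leading term divides it; move 148/9 to the remainder.
  remainder 148/9 ≠ 0; add m_4 = 148/9 to the basis.

The other S-polynomials (S(g_1,g_2), S(g_2,r), S(g_1,m_4), S(g_2,m_4), S(r,m_4)) all reduce to 0 modulo the current basis, so we have a Gröbner basis.
Inter-reduce: drop elements whose leading term is divisible by another's, tail-reduce, and make monic.
Reduced Gröbner basis: {1}.
The reduced Gröbner basis of I + (h) is {1}: the ideal is the whole ring, so the enlarged system has no common solution — adjoining h is inconsistent.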